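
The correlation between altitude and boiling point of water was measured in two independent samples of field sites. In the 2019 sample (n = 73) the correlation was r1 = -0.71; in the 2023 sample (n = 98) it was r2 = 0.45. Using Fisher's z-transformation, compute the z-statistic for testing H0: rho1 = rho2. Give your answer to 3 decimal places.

-8.709

Fisher z-transforms: z1 = atanh(-0.71) = -0.887184, z2 = atanh(0.45) = 0.484700; difference d = -1.371884
Var(d) = 1/70 + 1/95 = 0.0142857 + 0.0105263 = 0.0248120
z = d/√Var(d) = -1.371884 / √0.0248120 = -1.371884 / 0.157518 = -8.709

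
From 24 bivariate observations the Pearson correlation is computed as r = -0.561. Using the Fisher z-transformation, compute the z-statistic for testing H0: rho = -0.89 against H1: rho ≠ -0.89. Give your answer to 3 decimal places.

3.609

Fisher z: atanh(-0.561) = -0.634291, atanh(-0.89) = -1.421926
z = (z_r − z_0)·√(n−3) = (-0.634291 − (-1.421926))·√21 = 0.787635 · 4.582576 = 3.609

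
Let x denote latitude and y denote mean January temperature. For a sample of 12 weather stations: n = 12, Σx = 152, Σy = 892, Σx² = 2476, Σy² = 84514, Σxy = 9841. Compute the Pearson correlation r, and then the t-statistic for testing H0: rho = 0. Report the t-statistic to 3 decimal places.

-1.640

S_xy = nΣxy − ΣxΣy = 12·9841 − 152·892 = 118092 − 135584 = -17492
S_xx = nΣx² − (Σx)² = 12·2476 − 152² = 29712 − 23104 = 6608
S_yy = nΣy² − (Σy)² = 12·84514 − 892² = 1014168 − 795664 = 218504
r = S_xy / √(S_xx·S_yy) = -17492 / √(6608·218504) = -17492 / √1443874432 = -17492 / 37998.3478 = -0.4603
t = r·√(n−2)/√(1−r²) = -0.4603·√10 / √(1−0.211876) = -1.455596 / 0.887763 = -1.640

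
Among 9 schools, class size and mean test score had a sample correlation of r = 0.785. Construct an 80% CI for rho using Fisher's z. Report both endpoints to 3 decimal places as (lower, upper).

(0.489, 0.919)

Fisher z: z_r = atanh(r) = ½·ln((1+0.785)/(1−0.785)) = 1.058268
SE(z) = 1/√(n−3) = 1/√6 = 0.408248
80% ⇒ z* = 1.282; margin = 1.282·0.408248 = 0.523374
CI on z-scale: (0.534894, 1.581642)
Back-transform: tanh(0.534894) = 0.489113, tanh(1.581642) = 0.918858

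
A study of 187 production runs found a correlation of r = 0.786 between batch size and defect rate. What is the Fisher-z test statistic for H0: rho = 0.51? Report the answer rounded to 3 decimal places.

z_r = atanh(0.786) = 1.060879,  z_0 = atanh(0.51) = 0.562730
SE = 1/√(n−3) = 1/√184 = 0.073721
z = (z_r − z_0)/SE = (1.060879 − 0.562730) / 0.073721 = 0.498149 / 0.073721 = 6.757

6.757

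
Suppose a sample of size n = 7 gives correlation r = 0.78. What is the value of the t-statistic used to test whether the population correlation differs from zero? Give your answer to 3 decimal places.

t = r·√(n−2) / √(1−r²) with r = 0.78, n = 7
  = 0.78·√5 / √(1 − 0.6084)
  = 0.78·2.236068 / 0.625780
  = 1.744133 / 0.625780 = 2.787

2.787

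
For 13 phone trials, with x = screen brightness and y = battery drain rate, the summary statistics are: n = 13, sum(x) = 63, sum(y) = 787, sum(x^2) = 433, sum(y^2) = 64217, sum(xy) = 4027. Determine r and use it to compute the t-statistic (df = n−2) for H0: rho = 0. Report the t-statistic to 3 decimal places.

0.491

Numerator: nΣxy − (Σx)(Σy) = 13·4027 − (63)(787) = 2770
Denominator: √[(nΣx²−(Σx)²)(nΣy²−(Σy)²)]
  nΣx²−(Σx)² = 13·433 − 3969 = 1660;  nΣy²−(Σy)² = 13·64217 − 619369 = 215452
  √(1660·215452) = √357650320 = 18911.6451
r = 2770 / 18911.6451 = 0.1465
t = r·√(n−2)/√(1−r²) = 0.1465·√11 / √(1−0.021462) = 0.485886 / 0.989211 = 0.491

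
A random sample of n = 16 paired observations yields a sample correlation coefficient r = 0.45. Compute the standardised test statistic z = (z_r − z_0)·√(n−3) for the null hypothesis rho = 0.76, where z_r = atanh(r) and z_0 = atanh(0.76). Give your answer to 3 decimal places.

-1.844

Fisher z: atanh(0.45) = 0.484700, atanh(0.76) = 0.996215
z = (z_r − z_0)·√(n−3) = (0.484700 − 0.996215)·√13 = -0.511515 · 3.605551 = -1.844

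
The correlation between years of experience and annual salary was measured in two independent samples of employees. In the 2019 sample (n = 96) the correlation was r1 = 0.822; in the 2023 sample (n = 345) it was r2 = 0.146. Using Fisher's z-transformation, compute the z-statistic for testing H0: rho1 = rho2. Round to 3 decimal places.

Fisher z-transforms: z1 = atanh(0.822) = 1.162953, z2 = atanh(0.146) = 0.147051; difference d = 1.015902
Var(d) = 1/93 + 1/342 = 0.0107527 + 0.0029240 = 0.0136767
z = d/√Var(d) = 1.015902 / √0.0136767 = 1.015902 / 0.116947 = 8.687

8.687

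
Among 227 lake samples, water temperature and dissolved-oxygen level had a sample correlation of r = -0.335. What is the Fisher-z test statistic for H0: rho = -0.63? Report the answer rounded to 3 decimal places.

z_r = atanh(-0.335) = -0.348450,  z_0 = atanh(-0.63) = -0.741416
SE = 1/√(n−3) = 1/√224 = 0.066815
z = (z_r − z_0)/SE = (-0.348450 − (-0.741416)) / 0.066815 = 0.392966 / 0.066815 = 5.881

5.881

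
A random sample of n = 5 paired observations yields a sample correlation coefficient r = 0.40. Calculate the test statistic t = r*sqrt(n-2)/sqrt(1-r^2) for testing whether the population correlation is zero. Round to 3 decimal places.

0.756

t = r·√(n−2) / √(1−r²) with r = 0.40, n = 5
  = 0.40·√3 / √(1 − 0.1600)
  = 0.40·1.732051 / 0.916515
  = 0.692820 / 0.916515 = 0.756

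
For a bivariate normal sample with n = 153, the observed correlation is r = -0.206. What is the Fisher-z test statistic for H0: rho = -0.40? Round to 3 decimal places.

2.629

z_r = atanh(-0.206) = -0.208990,  z_0 = atanh(-0.40) = -0.423649
SE = 1/√(n−3) = 1/√150 = 0.081650
z = (z_r − z_0)/SE = (-0.208990 − (-0.423649)) / 0.081650 = 0.214659 / 0.081650 = 2.629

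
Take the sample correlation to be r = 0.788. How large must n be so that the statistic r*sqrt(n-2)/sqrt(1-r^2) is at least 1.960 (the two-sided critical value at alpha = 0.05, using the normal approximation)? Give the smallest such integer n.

r√(n−2)/√(1−r²) ≥ 1.960  ⇔  n−2 ≥ (1.960)²·(1−r²)/r²
(1−r²)/r² = (1−0.620944)/0.620944 = 0.6105
n ≥ 2 + 3.8416·0.6105 = 2 + 2.3453 = 4.3453
⌈4.3453⌉ = 5

5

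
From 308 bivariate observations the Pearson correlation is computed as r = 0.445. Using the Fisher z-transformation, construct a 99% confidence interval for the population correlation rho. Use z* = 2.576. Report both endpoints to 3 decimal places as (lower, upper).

z_r = atanh(0.445) = 0.478448;  SE = 1/√(n−3) = 1/√305 = 0.057260
z-limits: 0.478448 ± 2.576·0.057260 = 0.478448 ± 0.147502 = [0.330946, 0.625950]
ρ-limits: (tanh 0.330946, tanh 0.625950) = (0.319, 0.555)

(0.319, 0.555)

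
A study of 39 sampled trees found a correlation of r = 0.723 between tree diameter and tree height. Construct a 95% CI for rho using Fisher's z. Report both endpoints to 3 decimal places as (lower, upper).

Fisher z: z_r = atanh(r) = ½·ln((1+0.723)/(1−0.723)) = 0.913902
SE(z) = 1/√(n−3) = 1/√36 = 0.166667
95% ⇒ z* = 1.960; margin = 1.960·0.166667 = 0.326667
CI on z-scale: (0.587235, 1.240569)
Back-transform: tanh(0.587235) = 0.527904, tanh(1.240569) = 0.845618

(0.528, 0.846)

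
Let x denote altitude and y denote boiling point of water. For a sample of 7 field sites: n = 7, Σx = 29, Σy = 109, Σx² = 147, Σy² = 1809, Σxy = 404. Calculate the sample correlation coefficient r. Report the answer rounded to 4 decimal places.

S_xy = nΣxy − ΣxΣy = 7·404 − 29·109 = 2828 − 3161 = -333
S_xx = nΣx² − (Σx)² = 7·147 − 29² = 1029 − 841 = 188
S_yy = nΣy² − (Σy)² = 7·1809 − 109² = 12663 − 11881 = 782
r = S_xy / √(S_xx·S_yy) = -333 / √(188·782) = -333 / √147016 = -333 / 383.4267 = -0.8685

-0.8685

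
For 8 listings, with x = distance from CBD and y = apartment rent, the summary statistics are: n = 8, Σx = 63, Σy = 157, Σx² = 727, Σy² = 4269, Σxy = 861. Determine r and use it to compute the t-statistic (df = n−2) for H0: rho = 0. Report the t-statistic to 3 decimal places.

S_xy = nΣxy − ΣxΣy = 8·861 − 63·157 = 6888 − 9891 = -3003
S_xx = nΣx² − (Σx)² = 8·727 − 63² = 5816 − 3969 = 1847
S_yy = nΣy² − (Σy)² = 8·4269 − 157² = 34152 − 24649 = 9503
r = S_xy / √(S_xx·S_yy) = -3003 / √(1847·9503) = -3003 / √17552041 = -3003 / 4189.5156 = -0.7168
t = r·√(n−2)/√(1−r²) = -0.7168·√6 / √(1−0.513802) = -1.755794 / 0.697279 = -2.518

-2.518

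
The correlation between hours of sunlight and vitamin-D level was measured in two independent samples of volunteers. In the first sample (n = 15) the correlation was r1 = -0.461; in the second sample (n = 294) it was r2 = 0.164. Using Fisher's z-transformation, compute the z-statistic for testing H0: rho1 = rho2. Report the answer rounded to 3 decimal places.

z1 = atanh(-0.461) = -0.498580,  z2 = atanh(0.164) = 0.165495
SE = √(1/(n1−3) + 1/(n2−3)) = √(1/12 + 1/291) = √(0.0833333 + 0.0034364) = √0.0867697 = 0.294567
z = (z1 − z2)/SE = (-0.498580 − 0.165495) / 0.294567 = -0.664075 / 0.294567 = -2.254

-2.254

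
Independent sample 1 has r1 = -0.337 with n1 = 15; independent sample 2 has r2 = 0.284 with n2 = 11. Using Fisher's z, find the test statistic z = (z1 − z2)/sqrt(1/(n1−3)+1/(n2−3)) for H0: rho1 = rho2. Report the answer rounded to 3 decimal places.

-1.408

z1 = atanh(-0.337) = -0.350704,  z2 = atanh(0.284) = 0.292028
SE = √(1/(n1−3) + 1/(n2−3)) = √(1/12 + 1/8) = √(0.0833333 + 0.1250000) = √0.2083333 = 0.456435
z = (z1 − z2)/SE = (-0.350704 − 0.292028) / 0.456435 = -0.642732 / 0.456435 = -1.408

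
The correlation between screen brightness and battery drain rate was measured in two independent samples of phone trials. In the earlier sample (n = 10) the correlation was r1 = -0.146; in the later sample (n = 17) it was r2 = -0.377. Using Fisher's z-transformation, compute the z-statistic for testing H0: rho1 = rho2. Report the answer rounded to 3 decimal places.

0.539

z1 = atanh(-0.146) = -0.147051,  z2 = atanh(-0.377) = -0.396558
SE = √(1/(n1−3) + 1/(n2−3)) = √(1/7 + 1/14) = √(0.1428571 + 0.0714286) = √0.2142857 = 0.462910
z = (z1 − z2)/SE = (-0.147051 − (-0.396558)) / 0.462910 = 0.249507 / 0.462910 = 0.539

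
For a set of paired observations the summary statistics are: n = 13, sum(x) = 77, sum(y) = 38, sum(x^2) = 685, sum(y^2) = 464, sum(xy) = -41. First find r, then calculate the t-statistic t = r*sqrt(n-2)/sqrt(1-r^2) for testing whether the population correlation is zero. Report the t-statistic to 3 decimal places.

Numerator: nΣxy − (Σx)(Σy) = 13·(-41) − (77)(38) = -3459
Denominator: √[(nΣx²−(Σx)²)(nΣy²−(Σy)²)]
  nΣx²−(Σx)² = 13·685 − 5929 = 2976;  nΣy²−(Σy)² = 13·464 − 1444 = 4588
  √(2976·4588) = √13653888 = 3695.1168
r = -3459 / 3695.1168 = -0.9361
t = r·√(n−2)/√(1−r²) = -0.9361·√11 / √(1−0.876283) = -3.104692 / 0.351734 = -8.827

-8.827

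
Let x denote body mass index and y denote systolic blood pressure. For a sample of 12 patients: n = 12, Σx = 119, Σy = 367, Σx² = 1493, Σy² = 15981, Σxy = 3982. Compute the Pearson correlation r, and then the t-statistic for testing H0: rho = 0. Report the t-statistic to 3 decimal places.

Numerator: nΣxy − (Σx)(Σy) = 12·3982 − (119)(367) = 4111
Denominator: √[(nΣx²−(Σx)²)(nΣy²−(Σy)²)]
  nΣx²−(Σx)² = 12·1493 − 14161 = 3755;  nΣy²−(Σy)² = 12·15981 − 134689 = 57083
  √(3755·57083) = √214346665 = 14640.5828
r = 4111 / 14640.5828 = 0.2808
t = r·√(n−2)/√(1−r²) = 0.2808·√10 / √(1−0.078849) = 0.887968 / 0.959766 = 0.925

0.925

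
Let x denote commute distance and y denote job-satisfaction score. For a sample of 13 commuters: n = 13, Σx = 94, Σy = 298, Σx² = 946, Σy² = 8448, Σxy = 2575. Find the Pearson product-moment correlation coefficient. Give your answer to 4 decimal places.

0.6404

S_xy = nΣxy − ΣxΣy = 13·2575 − 94·298 = 33475 − 28012 = 5463
S_xx = nΣx² − (Σx)² = 13·946 − 94² = 12298 − 8836 = 3462
S_yy = nΣy² − (Σy)² = 13·8448 − 298² = 109824 − 88804 = 21020
r = S_xy / √(S_xx·S_yy) = 5463 / √(3462·21020) = 5463 / √72771240 = 5463 / 8530.6061 = 0.6404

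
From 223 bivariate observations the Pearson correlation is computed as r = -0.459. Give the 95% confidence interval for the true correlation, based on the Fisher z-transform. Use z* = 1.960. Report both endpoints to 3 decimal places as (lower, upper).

Fisher z: z_r = atanh(r) = ½·ln((1+(-0.459))/(1−(-0.459))) = -0.496044
SE(z) = 1/√(n−3) = 1/√220 = 0.067420
95% ⇒ z* = 1.960; margin = 1.960·0.067420 = 0.132143
CI on z-scale: (-0.628187, -0.363901)
Back-transform: tanh(-0.628187) = -0.556803, tanh(-0.363901) = -0.348646

(-0.557, -0.349)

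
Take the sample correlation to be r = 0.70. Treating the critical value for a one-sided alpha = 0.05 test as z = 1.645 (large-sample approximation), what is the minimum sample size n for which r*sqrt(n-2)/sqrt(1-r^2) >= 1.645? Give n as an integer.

Need r·√(n−2)/√(1−r²) ≥ 1.645
√(n−2) ≥ 1.645·√(1−0.4900) / 0.70 = 1.645·0.714143 / 0.70 = 1.6782
n−2 ≥ 2.8164  ⇒  n ≥ 4.8164
Smallest integer n = 5

5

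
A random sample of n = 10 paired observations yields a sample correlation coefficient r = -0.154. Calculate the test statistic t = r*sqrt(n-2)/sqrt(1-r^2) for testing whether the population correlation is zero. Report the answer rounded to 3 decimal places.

t = r·√(n−2) / √(1−r²) with r = -0.154, n = 10
  = -0.154·√8 / √(1 − 0.023716)
  = -0.154·2.828427 / 0.988071
  = -0.435578 / 0.988071 = -0.441

-0.441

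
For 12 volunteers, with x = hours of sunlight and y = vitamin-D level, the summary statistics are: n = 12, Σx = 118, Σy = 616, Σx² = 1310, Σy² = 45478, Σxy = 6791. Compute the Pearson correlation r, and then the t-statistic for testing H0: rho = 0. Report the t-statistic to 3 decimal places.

S_xy = nΣxy − ΣxΣy = 12·6791 − 118·616 = 81492 − 72688 = 8804
S_xx = nΣx² − (Σx)² = 12·1310 − 118² = 15720 − 13924 = 1796
S_yy = nΣy² − (Σy)² = 12·45478 − 616² = 545736 − 379456 = 166280
r = S_xy / √(S_xx·S_yy) = 8804 / √(1796·166280) = 8804 / √298638880 = 8804 / 17281.1713 = 0.5095
t = r·√(n−2)/√(1−r²) = 0.5095·√10 / √(1−0.259590) = 1.611180 / 0.860471 = 1.872

1.872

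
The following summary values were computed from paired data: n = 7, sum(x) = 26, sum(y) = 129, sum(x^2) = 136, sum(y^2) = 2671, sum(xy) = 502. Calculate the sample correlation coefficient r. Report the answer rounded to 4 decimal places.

0.2124

S_xy = nΣxy − ΣxΣy = 7·502 − 26·129 = 3514 − 3354 = 160
S_xx = nΣx² − (Σx)² = 7·136 − 26² = 952 − 676 = 276
S_yy = nΣy² − (Σy)² = 7·2671 − 129² = 18697 − 16641 = 2056
r = S_xy / √(S_xx·S_yy) = 160 / √(276·2056) = 160 / √567456 = 160 / 753.2968 = 0.2124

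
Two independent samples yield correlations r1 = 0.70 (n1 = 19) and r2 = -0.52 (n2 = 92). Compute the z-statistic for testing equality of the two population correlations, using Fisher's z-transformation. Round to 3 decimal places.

5.316

z1 = atanh(0.70) = 0.867301,  z2 = atanh(-0.52) = -0.576340
SE = √(1/(n1−3) + 1/(n2−3)) = √(1/16 + 1/89) = √(0.0625000 + 0.0112360) = √0.0737360 = 0.271544
z = (z1 − z2)/SE = (0.867301 − (-0.576340)) / 0.271544 = 1.443641 / 0.271544 = 5.316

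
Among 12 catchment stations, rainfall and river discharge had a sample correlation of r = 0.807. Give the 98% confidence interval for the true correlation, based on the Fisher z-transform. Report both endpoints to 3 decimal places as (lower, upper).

(0.330, 0.956)

z_r = atanh(0.807) = 1.118367;  SE = 1/√(n−3) = 1/√9 = 0.333333
z-limits: 1.118367 ± 2.326·0.333333 = 1.118367 ± 0.775333 = [0.343034, 1.893700]
ρ-limits: (tanh 0.343034, tanh 1.893700) = (0.330, 0.956)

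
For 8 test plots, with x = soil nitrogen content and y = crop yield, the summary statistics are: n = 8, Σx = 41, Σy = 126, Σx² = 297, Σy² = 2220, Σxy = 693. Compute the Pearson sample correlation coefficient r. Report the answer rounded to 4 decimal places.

Numerator: nΣxy − (Σx)(Σy) = 8·693 − (41)(126) = 378
Denominator: √[(nΣx²−(Σx)²)(nΣy²−(Σy)²)]
  nΣx²−(Σx)² = 8·297 − 1681 = 695;  nΣy²−(Σy)² = 8·2220 − 15876 = 1884
  √(695·1884) = √1309380 = 1144.2814
r = 378 / 1144.2814 = 0.3303

0.3303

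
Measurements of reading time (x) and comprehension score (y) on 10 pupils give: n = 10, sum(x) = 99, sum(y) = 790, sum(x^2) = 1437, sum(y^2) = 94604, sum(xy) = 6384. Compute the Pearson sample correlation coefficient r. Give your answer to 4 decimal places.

Numerator: nΣxy − (Σx)(Σy) = 10·6384 − (99)(790) = -14370
Denominator: √[(nΣx²−(Σx)²)(nΣy²−(Σy)²)]
  nΣx²−(Σx)² = 10·1437 − 9801 = 4569;  nΣy²−(Σy)² = 10·94604 − 624100 = 321940
  √(4569·321940) = √1470943860 = 38352.8859
r = -14370 / 38352.8859 = -0.3747

-0.3747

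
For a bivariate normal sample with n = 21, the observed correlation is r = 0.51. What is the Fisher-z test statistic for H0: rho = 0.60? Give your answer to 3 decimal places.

-0.553

z_r = atanh(0.51) = 0.562730,  z_0 = atanh(0.60) = 0.693147
SE = 1/√(n−3) = 1/√18 = 0.235702
z = (z_r − z_0)/SE = (0.562730 − 0.693147) / 0.235702 = -0.130417 / 0.235702 = -0.553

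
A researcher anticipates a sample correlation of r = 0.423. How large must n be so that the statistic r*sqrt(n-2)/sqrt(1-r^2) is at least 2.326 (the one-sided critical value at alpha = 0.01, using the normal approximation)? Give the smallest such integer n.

27

Need r·√(n−2)/√(1−r²) ≥ 2.326
√(n−2) ≥ 2.326·√(1−0.178929) / 0.423 = 2.326·0.906130 / 0.423 = 4.9826
n−2 ≥ 24.8263  ⇒  n ≥ 26.8263
Smallest integer n = 27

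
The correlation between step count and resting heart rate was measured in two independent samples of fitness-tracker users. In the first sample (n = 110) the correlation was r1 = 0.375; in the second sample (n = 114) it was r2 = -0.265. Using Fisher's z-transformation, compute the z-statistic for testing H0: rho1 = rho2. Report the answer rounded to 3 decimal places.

Fisher z-transforms: z1 = atanh(0.375) = 0.394229, z2 = atanh(-0.265) = -0.271478; difference d = 0.665707
Var(d) = 1/107 + 1/111 = 0.0093458 + 0.0090090 = 0.0183548
z = d/√Var(d) = 0.665707 / √0.0183548 = 0.665707 / 0.135480 = 4.914

4.914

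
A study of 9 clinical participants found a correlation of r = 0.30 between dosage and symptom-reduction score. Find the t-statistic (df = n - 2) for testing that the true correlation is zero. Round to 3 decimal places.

1 − r² = 1 − 0.0900 = 0.9100;  √(1−r²) = 0.953939
√(n−2) = √7 = 2.645751
t = r·√(n−2)/√(1−r²) = 0.30 · 2.645751 / 0.953939 = 0.832

0.832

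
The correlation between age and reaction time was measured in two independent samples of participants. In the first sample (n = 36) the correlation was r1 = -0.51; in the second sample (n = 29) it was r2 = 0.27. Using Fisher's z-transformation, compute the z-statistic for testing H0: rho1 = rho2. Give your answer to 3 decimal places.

Fisher z-transforms: z1 = atanh(-0.51) = -0.562730, z2 = atanh(0.27) = 0.276864; difference d = -0.839594
Var(d) = 1/33 + 1/26 = 0.0303030 + 0.0384615 = 0.0687645
z = d/√Var(d) = -0.839594 / √0.0687645 = -0.839594 / 0.262230 = -3.202

-3.202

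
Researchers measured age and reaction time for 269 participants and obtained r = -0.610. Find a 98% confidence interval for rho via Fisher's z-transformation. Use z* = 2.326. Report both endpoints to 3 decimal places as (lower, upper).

(-0.692, -0.513)

Fisher z: z_r = atanh(r) = ½·ln((1+(-0.610))/(1−(-0.610))) = -0.708921
SE(z) = 1/√(n−3) = 1/√266 = 0.061314
98% ⇒ z* = 2.326; margin = 2.326·0.061314 = 0.142616
CI on z-scale: (-0.851537, -0.566305)
Back-transform: tanh(-0.851537) = -0.691872, tanh(-0.566305) = -0.512640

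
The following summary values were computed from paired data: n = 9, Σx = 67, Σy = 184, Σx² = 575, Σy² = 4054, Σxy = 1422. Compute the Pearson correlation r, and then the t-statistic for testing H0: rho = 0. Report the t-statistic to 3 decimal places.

S_xy = nΣxy − ΣxΣy = 9·1422 − 67·184 = 12798 − 12328 = 470
S_xx = nΣx² − (Σx)² = 9·575 − 67² = 5175 − 4489 = 686
S_yy = nΣy² − (Σy)² = 9·4054 − 184² = 36486 − 33856 = 2630
r = S_xy / √(S_xx·S_yy) = 470 / √(686·2630) = 470 / √1804180 = 470 / 1343.1977 = 0.3499
t = r·√(n−2)/√(1−r²) = 0.3499·√7 / √(1−0.122430) = 0.925748 / 0.936787 = 0.988

0.988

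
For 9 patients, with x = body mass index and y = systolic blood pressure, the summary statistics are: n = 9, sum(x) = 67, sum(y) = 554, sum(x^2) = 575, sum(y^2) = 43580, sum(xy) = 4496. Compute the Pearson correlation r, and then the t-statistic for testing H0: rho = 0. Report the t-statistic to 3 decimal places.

S_xy = nΣxy − ΣxΣy = 9·4496 − 67·554 = 40464 − 37118 = 3346
S_xx = nΣx² − (Σx)² = 9·575 − 67² = 5175 − 4489 = 686
S_yy = nΣy² − (Σy)² = 9·43580 − 554² = 392220 − 306916 = 85304
r = S_xy / √(S_xx·S_yy) = 3346 / √(686·85304) = 3346 / √58518544 = 3346 / 7649.7414 = 0.4374
t = r·√(n−2)/√(1−r²) = 0.4374·√7 / √(1−0.191319) = 1.157252 / 0.899267 = 1.287

1.287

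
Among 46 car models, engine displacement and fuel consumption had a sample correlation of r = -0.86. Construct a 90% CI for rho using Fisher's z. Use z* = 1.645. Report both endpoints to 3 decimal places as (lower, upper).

z_r = atanh(-0.86) = -1.293345;  SE = 1/√(n−3) = 1/√43 = 0.152499
z-limits: -1.293345 ± 1.645·0.152499 = -1.293345 ± 0.250861 = [-1.544206, -1.042484]
ρ-limits: (tanh -1.544206, tanh -1.042484) = (-0.913, -0.779)

(-0.913, -0.779)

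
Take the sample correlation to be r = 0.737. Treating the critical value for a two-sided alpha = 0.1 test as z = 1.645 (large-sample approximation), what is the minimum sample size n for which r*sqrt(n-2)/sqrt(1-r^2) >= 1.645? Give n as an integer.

5

Need r·√(n−2)/√(1−r²) ≥ 1.645
√(n−2) ≥ 1.645·√(1−0.543169) / 0.737 = 1.645·0.675893 / 0.737 = 1.5086
n−2 ≥ 2.2759  ⇒  n ≥ 4.2759
Smallest integer n = 5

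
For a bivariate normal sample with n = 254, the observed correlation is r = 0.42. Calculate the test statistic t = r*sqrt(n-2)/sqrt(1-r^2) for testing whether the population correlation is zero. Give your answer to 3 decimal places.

1 − r² = 1 − 0.1764 = 0.8236;  √(1−r²) = 0.907524
√(n−2) = √252 = 15.874508
t = r·√(n−2)/√(1−r²) = 0.42 · 15.874508 / 0.907524 = 7.347

7.347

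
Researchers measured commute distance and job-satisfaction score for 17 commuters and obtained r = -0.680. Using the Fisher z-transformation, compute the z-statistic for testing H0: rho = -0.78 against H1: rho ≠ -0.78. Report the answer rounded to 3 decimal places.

0.809

Fisher z: atanh(-0.680) = -0.829114, atanh(-0.78) = -1.045371
z = (z_r − z_0)·√(n−3) = (-0.829114 − (-1.045371))·√14 = 0.216257 · 3.741657 = 0.809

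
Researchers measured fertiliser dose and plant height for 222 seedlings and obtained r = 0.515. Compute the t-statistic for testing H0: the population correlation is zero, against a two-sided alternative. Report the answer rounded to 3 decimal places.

8.911

t = r·√(n−2) / √(1−r²) with r = 0.515, n = 222
  = 0.515·√220 / √(1 − 0.265225)
  = 0.515·14.832397 / 0.857190
  = 7.638684 / 0.857190 = 8.911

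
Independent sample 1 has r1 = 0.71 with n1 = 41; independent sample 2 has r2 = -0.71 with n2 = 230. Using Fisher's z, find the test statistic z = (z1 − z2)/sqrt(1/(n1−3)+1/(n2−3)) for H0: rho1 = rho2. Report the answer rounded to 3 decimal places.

z1 = atanh(0.71) = 0.887184,  z2 = atanh(-0.71) = -0.887184
SE = √(1/(n1−3) + 1/(n2−3)) = √(1/38 + 1/227) = √(0.0263158 + 0.0044053) = √0.0307211 = 0.175274
z = (z1 − z2)/SE = (0.887184 − (-0.887184)) / 0.175274 = 1.774368 / 0.175274 = 10.123

10.123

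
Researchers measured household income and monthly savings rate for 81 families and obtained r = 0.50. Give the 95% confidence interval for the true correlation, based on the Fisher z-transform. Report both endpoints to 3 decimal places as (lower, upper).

(0.316, 0.648)

z_r = atanh(0.50) = 0.549306;  SE = 1/√(n−3) = 1/√78 = 0.113228
z-limits: 0.549306 ± 1.960·0.113228 = 0.549306 ± 0.221927 = [0.327379, 0.771233]
ρ-limits: (tanh 0.327379, tanh 0.771233) = (0.316, 0.648)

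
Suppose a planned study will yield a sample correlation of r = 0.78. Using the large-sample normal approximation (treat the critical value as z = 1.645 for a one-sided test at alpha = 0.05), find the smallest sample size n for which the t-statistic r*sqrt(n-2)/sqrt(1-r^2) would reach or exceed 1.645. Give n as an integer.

Need r·√(n−2)/√(1−r²) ≥ 1.645
√(n−2) ≥ 1.645·√(1−0.6084) / 0.78 = 1.645·0.625780 / 0.78 = 1.3198
n−2 ≥ 1.7419  ⇒  n ≥ 3.7419
Smallest integer n = 4

4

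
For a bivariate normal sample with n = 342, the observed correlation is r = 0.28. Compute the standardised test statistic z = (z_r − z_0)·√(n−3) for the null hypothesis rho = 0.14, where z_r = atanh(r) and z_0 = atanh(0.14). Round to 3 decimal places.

z_r = atanh(0.28) = 0.287682,  z_0 = atanh(0.14) = 0.140926
SE = 1/√(n−3) = 1/√339 = 0.054313
z = (z_r − z_0)/SE = (0.287682 − 0.140926) / 0.054313 = 0.146756 / 0.054313 = 2.702

2.702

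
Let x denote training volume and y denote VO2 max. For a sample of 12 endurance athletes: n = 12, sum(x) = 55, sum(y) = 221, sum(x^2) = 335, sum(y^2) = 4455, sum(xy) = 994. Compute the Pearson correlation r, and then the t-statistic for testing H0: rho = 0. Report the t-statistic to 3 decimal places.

-0.337

S_xy = nΣxy − ΣxΣy = 12·994 − 55·221 = 11928 − 12155 = -227
S_xx = nΣx² − (Σx)² = 12·335 − 55² = 4020 − 3025 = 995
S_yy = nΣy² − (Σy)² = 12·4455 − 221² = 53460 − 48841 = 4619
r = S_xy / √(S_xx·S_yy) = -227 / √(995·4619) = -227 / √4595905 = -227 / 2143.8062 = -0.1059
t = r·√(n−2)/√(1−r²) = -0.1059·√10 / √(1−0.011215) = -0.334885 / 0.994377 = -0.337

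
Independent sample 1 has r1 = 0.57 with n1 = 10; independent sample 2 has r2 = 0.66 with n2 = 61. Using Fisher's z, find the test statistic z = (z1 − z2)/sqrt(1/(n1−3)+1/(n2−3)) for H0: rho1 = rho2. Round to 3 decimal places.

Fisher z-transforms: z1 = atanh(0.57) = 0.647523, z2 = atanh(0.66) = 0.792814; difference d = -0.145291
Var(d) = 1/7 + 1/58 = 0.1428571 + 0.0172414 = 0.1600985
z = d/√Var(d) = -0.145291 / √0.1600985 = -0.145291 / 0.400123 = -0.363

-0.363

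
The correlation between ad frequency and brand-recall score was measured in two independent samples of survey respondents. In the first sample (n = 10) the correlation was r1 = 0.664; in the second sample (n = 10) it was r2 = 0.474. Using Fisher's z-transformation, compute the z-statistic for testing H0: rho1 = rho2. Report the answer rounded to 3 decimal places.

0.533

Fisher z-transforms: z1 = atanh(0.664) = 0.799934, z2 = atanh(0.474) = 0.515217; difference d = 0.284717
Var(d) = 1/7 + 1/7 = 0.1428571 + 0.1428571 = 0.2857142
z = d/√Var(d) = 0.284717 / √0.2857142 = 0.284717 / 0.534522 = 0.533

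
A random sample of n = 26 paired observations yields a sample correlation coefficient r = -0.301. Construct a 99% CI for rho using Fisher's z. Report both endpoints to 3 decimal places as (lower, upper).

(-0.690, 0.223)

z_r = atanh(-0.301) = -0.310619;  SE = 1/√(n−3) = 1/√23 = 0.208514
z-limits: -0.310619 ± 2.576·0.208514 = -0.310619 ± 0.537132 = [-0.847751, 0.226513]
ρ-limits: (tanh -0.847751, tanh 0.226513) = (-0.690, 0.223)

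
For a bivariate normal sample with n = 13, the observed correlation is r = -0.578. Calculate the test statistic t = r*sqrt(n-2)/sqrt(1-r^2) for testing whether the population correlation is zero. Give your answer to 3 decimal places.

1 − r² = 1 − 0.334084 = 0.665916;  √(1−r²) = 0.816037
√(n−2) = √11 = 3.316625
t = r·√(n−2)/√(1−r²) = -0.578 · 3.316625 / 0.816037 = -2.349

-2.349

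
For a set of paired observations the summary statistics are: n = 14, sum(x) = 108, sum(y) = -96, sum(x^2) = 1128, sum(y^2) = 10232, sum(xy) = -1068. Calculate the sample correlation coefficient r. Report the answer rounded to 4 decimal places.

-0.1949

S_xy = nΣxy − ΣxΣy = 14·(-1068) − 108·(-96) = -14952 − (-10368) = -4584
S_xx = nΣx² − (Σx)² = 14·1128 − 108² = 15792 − 11664 = 4128
S_yy = nΣy² − (Σy)² = 14·10232 − (-96)² = 143248 − 9216 = 134032
r = S_xy / √(S_xx·S_yy) = -4584 / √(4128·134032) = -4584 / √553284096 = -4584 / 23521.9918 = -0.1949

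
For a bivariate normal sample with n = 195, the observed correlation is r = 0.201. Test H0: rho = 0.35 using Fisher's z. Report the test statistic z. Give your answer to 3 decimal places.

z_r = atanh(0.201) = 0.203774,  z_0 = atanh(0.35) = 0.365444
SE = 1/√(n−3) = 1/√192 = 0.072169
z = (z_r − z_0)/SE = (0.203774 − 0.365444) / 0.072169 = -0.161670 / 0.072169 = -2.240

-2.240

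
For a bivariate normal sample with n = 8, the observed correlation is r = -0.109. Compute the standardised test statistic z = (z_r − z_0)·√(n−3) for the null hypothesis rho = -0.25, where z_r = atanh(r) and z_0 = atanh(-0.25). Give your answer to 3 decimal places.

z_r = atanh(-0.109) = -0.109435,  z_0 = atanh(-0.25) = -0.255413
SE = 1/√(n−3) = 1/√5 = 0.447214
z = (z_r − z_0)/SE = (-0.109435 − (-0.255413)) / 0.447214 = 0.145978 / 0.447214 = 0.326

0.326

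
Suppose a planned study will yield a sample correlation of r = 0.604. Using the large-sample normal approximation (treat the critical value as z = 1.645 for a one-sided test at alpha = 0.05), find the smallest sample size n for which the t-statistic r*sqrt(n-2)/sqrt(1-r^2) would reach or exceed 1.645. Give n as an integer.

Need r·√(n−2)/√(1−r²) ≥ 1.645
√(n−2) ≥ 1.645·√(1−0.364816) / 0.604 = 1.645·0.796984 / 0.604 = 2.1706
n−2 ≥ 4.7115  ⇒  n ≥ 6.7115
Smallest integer n = 7

7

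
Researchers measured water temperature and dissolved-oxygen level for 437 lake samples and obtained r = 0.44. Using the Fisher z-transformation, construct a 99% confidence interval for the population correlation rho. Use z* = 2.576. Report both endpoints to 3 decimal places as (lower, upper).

(0.335, 0.534)

Fisher z: z_r = atanh(r) = ½·ln((1+0.44)/(1−0.44)) = 0.472231
SE(z) = 1/√(n−3) = 1/√434 = 0.048002
99% ⇒ z* = 2.576; margin = 2.576·0.048002 = 0.123653
CI on z-scale: (0.348578, 0.595884)
Back-transform: tanh(0.348578) = 0.335114, tanh(0.595884) = 0.534114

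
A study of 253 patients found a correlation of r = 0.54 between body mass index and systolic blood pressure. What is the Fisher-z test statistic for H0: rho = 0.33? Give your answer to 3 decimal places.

4.132

Fisher z: atanh(0.54) = 0.604156, atanh(0.33) = 0.342828
z = (z_r − z_0)·√(n−3) = (0.604156 − 0.342828)·√250 = 0.261328 · 15.811388 = 4.132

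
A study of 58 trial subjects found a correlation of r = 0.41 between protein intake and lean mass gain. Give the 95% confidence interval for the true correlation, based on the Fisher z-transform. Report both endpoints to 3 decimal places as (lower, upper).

(0.170, 0.604)

z_r = atanh(0.41) = 0.435611;  SE = 1/√(n−3) = 1/√55 = 0.134840
z-limits: 0.435611 ± 1.960·0.134840 = 0.435611 ± 0.264286 = [0.171325, 0.699897]
ρ-limits: (tanh 0.171325, tanh 0.699897) = (0.170, 0.604)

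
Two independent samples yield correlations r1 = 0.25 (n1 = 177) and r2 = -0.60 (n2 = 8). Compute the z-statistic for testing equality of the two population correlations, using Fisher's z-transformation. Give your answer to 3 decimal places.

Fisher z-transforms: z1 = atanh(0.25) = 0.255413, z2 = atanh(-0.60) = -0.693147; difference d = 0.948560
Var(d) = 1/174 + 1/5 = 0.0057471 + 0.2000000 = 0.2057471
z = d/√Var(d) = 0.948560 / √0.2057471 = 0.948560 / 0.453594 = 2.091

2.091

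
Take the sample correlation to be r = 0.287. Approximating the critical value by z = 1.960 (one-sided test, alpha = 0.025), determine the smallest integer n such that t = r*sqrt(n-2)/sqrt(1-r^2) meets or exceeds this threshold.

r√(n−2)/√(1−r²) ≥ 1.960  ⇔  n−2 ≥ (1.960)²·(1−r²)/r²
(1−r²)/r² = (1−0.082369)/0.082369 = 11.1405
n ≥ 2 + 3.8416·11.1405 = 2 + 42.7973 = 44.7973
⌈44.7973⌉ = 45

45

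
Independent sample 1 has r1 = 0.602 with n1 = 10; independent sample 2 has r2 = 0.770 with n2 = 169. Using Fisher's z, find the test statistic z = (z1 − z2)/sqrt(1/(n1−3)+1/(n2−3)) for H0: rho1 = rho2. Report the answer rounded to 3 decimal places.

Fisher z-transforms: z1 = atanh(0.602) = 0.696278, z2 = atanh(0.770) = 1.020328; difference d = -0.324050
Var(d) = 1/7 + 1/166 = 0.1428571 + 0.0060241 = 0.1488812
z = d/√Var(d) = -0.324050 / √0.1488812 = -0.324050 / 0.385851 = -0.840

-0.840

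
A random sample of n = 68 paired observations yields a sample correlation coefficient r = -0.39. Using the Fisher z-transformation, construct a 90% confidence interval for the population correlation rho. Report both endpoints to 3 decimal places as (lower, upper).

(-0.548, -0.205)

Fisher z: z_r = atanh(r) = ½·ln((1+(-0.39))/(1−(-0.39))) = -0.411800
SE(z) = 1/√(n−3) = 1/√65 = 0.124035
90% ⇒ z* = 1.645; margin = 1.645·0.124035 = 0.204038
CI on z-scale: (-0.615838, -0.207762)
Back-transform: tanh(-0.615838) = -0.548224, tanh(-0.207762) = -0.204823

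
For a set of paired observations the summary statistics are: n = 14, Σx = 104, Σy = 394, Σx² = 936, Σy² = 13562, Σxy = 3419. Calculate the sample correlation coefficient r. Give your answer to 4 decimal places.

Numerator: nΣxy − (Σx)(Σy) = 14·3419 − (104)(394) = 6890
Denominator: √[(nΣx²−(Σx)²)(nΣy²−(Σy)²)]
  nΣx²−(Σx)² = 14·936 − 10816 = 2288;  nΣy²−(Σy)² = 14·13562 − 155236 = 34632
  √(2288·34632) = √79238016 = 8901.5738
r = 6890 / 8901.5738 = 0.7740

0.7740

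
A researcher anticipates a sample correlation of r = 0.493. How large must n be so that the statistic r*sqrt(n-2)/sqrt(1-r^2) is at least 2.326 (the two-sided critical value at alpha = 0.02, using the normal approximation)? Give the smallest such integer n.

Need r·√(n−2)/√(1−r²) ≥ 2.326
√(n−2) ≥ 2.326·√(1−0.243049) / 0.493 = 2.326·0.870029 / 0.493 = 4.1048
n−2 ≥ 16.8494  ⇒  n ≥ 18.8494
Smallest integer n = 19

19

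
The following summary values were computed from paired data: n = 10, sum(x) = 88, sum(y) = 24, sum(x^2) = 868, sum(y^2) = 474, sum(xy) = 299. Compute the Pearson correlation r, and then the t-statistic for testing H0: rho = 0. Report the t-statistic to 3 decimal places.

1.404

Numerator: nΣxy − (Σx)(Σy) = 10·299 − (88)(24) = 878
Denominator: √[(nΣx²−(Σx)²)(nΣy²−(Σy)²)]
  nΣx²−(Σx)² = 10·868 − 7744 = 936;  nΣy²−(Σy)² = 10·474 − 576 = 4164
  √(936·4164) = √3897504 = 1974.2097
r = 878 / 1974.2097 = 0.4447
t = r·√(n−2)/√(1−r²) = 0.4447·√8 / √(1−0.197758) = 1.257802 / 0.895680 = 1.404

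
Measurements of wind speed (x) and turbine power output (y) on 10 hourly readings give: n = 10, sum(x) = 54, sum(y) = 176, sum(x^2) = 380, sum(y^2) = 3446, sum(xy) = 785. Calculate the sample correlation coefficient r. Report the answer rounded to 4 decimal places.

-0.9425

Numerator: nΣxy − (Σx)(Σy) = 10·785 − (54)(176) = -1654
Denominator: √[(nΣx²−(Σx)²)(nΣy²−(Σy)²)]
  nΣx²−(Σx)² = 10·380 − 2916 = 884;  nΣy²−(Σy)² = 10·3446 − 30976 = 3484
  √(884·3484) = √3079856 = 1754.9519
r = -1654 / 1754.9519 = -0.9425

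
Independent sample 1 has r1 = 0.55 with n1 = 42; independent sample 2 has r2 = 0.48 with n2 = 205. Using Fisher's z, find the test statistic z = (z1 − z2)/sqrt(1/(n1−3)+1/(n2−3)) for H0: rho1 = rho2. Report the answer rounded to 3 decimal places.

0.545

z1 = atanh(0.55) = 0.618381,  z2 = atanh(0.48) = 0.522984
SE = √(1/(n1−3) + 1/(n2−3)) = √(1/39 + 1/202) = √(0.0256410 + 0.0049505) = √0.0305915 = 0.174904
z = (z1 − z2)/SE = (0.618381 − 0.522984) / 0.174904 = 0.095397 / 0.174904 = 0.545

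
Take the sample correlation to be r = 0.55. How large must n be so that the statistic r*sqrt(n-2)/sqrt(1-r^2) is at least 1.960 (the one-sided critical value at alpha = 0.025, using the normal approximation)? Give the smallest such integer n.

11

r√(n−2)/√(1−r²) ≥ 1.960  ⇔  n−2 ≥ (1.960)²·(1−r²)/r²
(1−r²)/r² = (1−0.3025)/0.3025 = 2.3058
n ≥ 2 + 3.8416·2.3058 = 2 + 8.8580 = 10.8580
⌈10.8580⌉ = 11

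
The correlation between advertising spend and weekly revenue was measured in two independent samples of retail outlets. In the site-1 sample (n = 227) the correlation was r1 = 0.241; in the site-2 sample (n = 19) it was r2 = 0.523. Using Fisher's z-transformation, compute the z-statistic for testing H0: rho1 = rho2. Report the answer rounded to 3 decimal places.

Fisher z-transforms: z1 = atanh(0.241) = 0.245836, z2 = atanh(0.523) = 0.580460; difference d = -0.334624
Var(d) = 1/224 + 1/16 = 0.0044643 + 0.0625000 = 0.0669643
z = d/√Var(d) = -0.334624 / √0.0669643 = -0.334624 / 0.258775 = -1.293

-1.293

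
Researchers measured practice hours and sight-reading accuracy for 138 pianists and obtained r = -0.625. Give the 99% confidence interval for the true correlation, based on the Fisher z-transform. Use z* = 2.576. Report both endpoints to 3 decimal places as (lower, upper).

Fisher z: z_r = atanh(r) = ½·ln((1+(-0.625))/(1−(-0.625))) = -0.733169
SE(z) = 1/√(n−3) = 1/√135 = 0.086066
99% ⇒ z* = 2.576; margin = 2.576·0.086066 = 0.221706
CI on z-scale: (-0.954875, -0.511463)
Back-transform: tanh(-0.954875) = -0.741982, tanh(-0.511463) = -0.471084

(-0.742, -0.471)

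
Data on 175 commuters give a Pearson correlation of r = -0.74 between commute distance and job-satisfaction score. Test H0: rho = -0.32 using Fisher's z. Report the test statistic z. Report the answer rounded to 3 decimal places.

-8.116

z_r = atanh(-0.74) = -0.950479,  z_0 = atanh(-0.32) = -0.331647
SE = 1/√(n−3) = 1/√172 = 0.076249
z = (z_r − z_0)/SE = (-0.950479 − (-0.331647)) / 0.076249 = -0.618832 / 0.076249 = -8.116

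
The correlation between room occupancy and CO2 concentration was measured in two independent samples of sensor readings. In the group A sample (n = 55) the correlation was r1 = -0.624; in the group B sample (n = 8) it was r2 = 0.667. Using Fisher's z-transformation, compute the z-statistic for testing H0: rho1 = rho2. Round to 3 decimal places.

z1 = atanh(-0.624) = -0.731529,  z2 = atanh(0.667) = 0.805319
SE = √(1/(n1−3) + 1/(n2−3)) = √(1/52 + 1/5) = √(0.0192308 + 0.2000000) = √0.2192308 = 0.468221
z = (z1 − z2)/SE = (-0.731529 − 0.805319) / 0.468221 = -1.536848 / 0.468221 = -3.282

-3.282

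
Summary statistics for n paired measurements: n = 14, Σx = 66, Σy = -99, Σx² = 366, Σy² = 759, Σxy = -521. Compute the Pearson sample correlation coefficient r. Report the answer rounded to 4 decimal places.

S_xy = nΣxy − ΣxΣy = 14·(-521) − 66·(-99) = -7294 − (-6534) = -760
S_xx = nΣx² − (Σx)² = 14·366 − 66² = 5124 − 4356 = 768
S_yy = nΣy² − (Σy)² = 14·759 − (-99)² = 10626 − 9801 = 825
r = S_xy / √(S_xx·S_yy) = -760 / √(768·825) = -760 / √633600 = -760 / 795.9899 = -0.9548

-0.9548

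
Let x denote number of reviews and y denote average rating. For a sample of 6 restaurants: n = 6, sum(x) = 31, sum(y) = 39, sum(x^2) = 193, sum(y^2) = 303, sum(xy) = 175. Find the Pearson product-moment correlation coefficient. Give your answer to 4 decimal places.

-0.6573

Numerator: nΣxy − (Σx)(Σy) = 6·175 − (31)(39) = -159
Denominator: √[(nΣx²−(Σx)²)(nΣy²−(Σy)²)]
  nΣx²−(Σx)² = 6·193 − 961 = 197;  nΣy²−(Σy)² = 6·303 − 1521 = 297
  √(197·297) = √58509 = 241.8863
r = -159 / 241.8863 = -0.6573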